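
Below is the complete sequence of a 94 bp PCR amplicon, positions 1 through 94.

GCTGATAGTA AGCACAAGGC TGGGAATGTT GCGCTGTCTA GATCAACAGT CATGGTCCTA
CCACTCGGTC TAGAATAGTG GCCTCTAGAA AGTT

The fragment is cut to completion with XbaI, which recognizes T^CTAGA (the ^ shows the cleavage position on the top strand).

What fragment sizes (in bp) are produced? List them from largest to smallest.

37, 32, 15, 10 bp

XbaI sites (TCTAGA) start at positions 37, 69, 84.
XbaI cuts after the first base of each site, so after positions 37, 69, 84.
Linear molecule, 3 cuts → 4 fragments:
  1–37 → 37 bp
  38–69 → 32 bp
  70–84 → 15 bp
  85–94 → 10 bp
Sorted largest to smallest: 37, 32, 15, 10 bp.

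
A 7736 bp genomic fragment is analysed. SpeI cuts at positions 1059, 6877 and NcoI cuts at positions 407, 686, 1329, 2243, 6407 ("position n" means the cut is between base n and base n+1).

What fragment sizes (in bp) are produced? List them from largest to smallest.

4164, 914, 859, 470, 407, 373, 279, 270 bp

Combined cut positions (sorted): 407, 686, 1059, 1329, 2243, 6407, 6877.
Linear molecule, 7 cuts → 8 fragments:
  407 − 0 = 407 bp
  686 − 407 = 279 bp
  1059 − 686 = 373 bp
  1329 − 1059 = 270 bp
  2243 − 1329 = 914 bp
  6407 − 2243 = 4164 bp
  6877 − 6407 = 470 bp
  7736 − 6877 = 859 bp
Sorted largest to smallest: 4164, 914, 859, 470, 407, 373, 279, 270 bp.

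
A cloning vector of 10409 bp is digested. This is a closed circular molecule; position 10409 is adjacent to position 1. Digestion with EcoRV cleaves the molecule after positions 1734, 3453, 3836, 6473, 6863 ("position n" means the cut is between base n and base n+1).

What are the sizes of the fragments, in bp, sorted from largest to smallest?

5280, 2637, 1719, 390, 383 bp

Circular molecule, 5 cuts → 5 fragments:
  3453 − 1734 = 1719 bp
  3836 − 3453 = 383 bp
  6473 − 3836 = 2637 bp
  6863 − 6473 = 390 bp
  wrap: 10409 − 6863 + 1734 = 5280 bp
Sorted largest to smallest: 5280, 2637, 1719, 390, 383 bp.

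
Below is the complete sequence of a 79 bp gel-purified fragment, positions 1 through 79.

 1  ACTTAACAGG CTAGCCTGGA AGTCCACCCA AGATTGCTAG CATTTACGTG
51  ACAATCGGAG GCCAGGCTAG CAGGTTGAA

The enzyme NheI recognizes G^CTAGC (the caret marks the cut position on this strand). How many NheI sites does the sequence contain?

GCTAGC occurs starting at positions 10, 36, 66.
NheI cuts at 3 sites.

3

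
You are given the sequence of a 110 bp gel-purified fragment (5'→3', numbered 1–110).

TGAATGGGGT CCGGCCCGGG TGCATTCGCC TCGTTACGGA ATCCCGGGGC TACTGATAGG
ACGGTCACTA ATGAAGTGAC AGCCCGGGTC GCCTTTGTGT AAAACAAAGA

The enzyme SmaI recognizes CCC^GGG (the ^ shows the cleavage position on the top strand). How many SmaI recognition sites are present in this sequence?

CCCGGG occurs starting at positions 15, 43, 83.
SmaI cuts at 3 sites.

3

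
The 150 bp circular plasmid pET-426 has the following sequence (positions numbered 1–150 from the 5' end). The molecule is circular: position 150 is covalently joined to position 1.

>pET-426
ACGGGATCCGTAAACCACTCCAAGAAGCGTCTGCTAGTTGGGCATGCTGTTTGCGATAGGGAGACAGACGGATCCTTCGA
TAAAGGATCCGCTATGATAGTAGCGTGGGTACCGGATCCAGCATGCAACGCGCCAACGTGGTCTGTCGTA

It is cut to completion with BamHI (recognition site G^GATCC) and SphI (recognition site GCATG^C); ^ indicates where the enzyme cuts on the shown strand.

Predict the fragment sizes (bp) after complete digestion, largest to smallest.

BamHI sites (GGATCC) start at positions 4, 70, 85, 114.
BamHI cuts after the first base of each site, so after positions 4, 70, 85, 114.
SphI sites (GCATGC) start at positions 42, 121.
SphI cuts after base 5 of each site (before the last base), so after positions 46, 125.
Combined cut positions: 4, 46, 70, 85, 114, 125.
Circular molecule, 6 cuts → 6 fragments:
  5–46 → 42 bp
  47–70 → 24 bp
  71–85 → 15 bp
  86–114 → 29 bp
  115–125 → 11 bp
  126–150 then 1–4 → 25 + 4 = 29 bp
Sorted largest to smallest: 42, 29, 29, 24, 15, 11 bp.

42, 29, 29, 24, 15, 11 bp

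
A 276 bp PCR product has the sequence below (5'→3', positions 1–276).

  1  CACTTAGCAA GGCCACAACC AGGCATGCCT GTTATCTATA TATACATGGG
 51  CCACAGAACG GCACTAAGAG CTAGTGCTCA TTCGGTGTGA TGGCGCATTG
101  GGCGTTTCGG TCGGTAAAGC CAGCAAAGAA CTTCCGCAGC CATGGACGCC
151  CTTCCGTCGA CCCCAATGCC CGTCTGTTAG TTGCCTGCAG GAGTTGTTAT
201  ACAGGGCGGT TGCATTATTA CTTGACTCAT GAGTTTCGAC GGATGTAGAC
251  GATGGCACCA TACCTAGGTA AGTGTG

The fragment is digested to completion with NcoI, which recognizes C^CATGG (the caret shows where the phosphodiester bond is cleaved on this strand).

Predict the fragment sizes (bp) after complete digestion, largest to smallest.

The NcoI site (CCATGG) starts at position 140.
NcoI cuts after the first base of each site, so after position 140.
Linear molecule, 1 cut → 2 fragments:
  1–140 → 140 bp
  141–276 → 136 bp
Sorted largest to smallest: 140, 136 bp.

140, 136 bp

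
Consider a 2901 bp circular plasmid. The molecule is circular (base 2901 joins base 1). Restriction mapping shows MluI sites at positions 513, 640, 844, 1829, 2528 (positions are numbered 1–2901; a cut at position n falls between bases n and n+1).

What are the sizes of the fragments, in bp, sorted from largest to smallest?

Circular molecule, 5 cuts → 5 fragments:
  640 − 513 = 127 bp
  844 − 640 = 204 bp
  1829 − 844 = 985 bp
  2528 − 1829 = 699 bp
  wrap: 2901 − 2528 + 513 = 886 bp
Sorted largest to smallest: 985, 886, 699, 204, 127 bp.

985, 886, 699, 204, 127 bp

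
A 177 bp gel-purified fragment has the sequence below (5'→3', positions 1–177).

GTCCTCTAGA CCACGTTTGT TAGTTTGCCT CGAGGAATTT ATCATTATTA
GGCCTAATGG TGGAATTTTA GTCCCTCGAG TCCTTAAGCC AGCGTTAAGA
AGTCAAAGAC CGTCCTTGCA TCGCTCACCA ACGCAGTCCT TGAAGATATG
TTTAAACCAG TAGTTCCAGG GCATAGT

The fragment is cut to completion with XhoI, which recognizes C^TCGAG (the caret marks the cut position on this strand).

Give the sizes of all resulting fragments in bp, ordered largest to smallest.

102, 46, 29 bp

XhoI sites (CTCGAG) start at positions 29, 75.
XhoI cuts after the first base of each site, so after positions 29, 75.
Linear molecule, 2 cuts → 3 fragments:
  1–29 → 29 bp
  30–75 → 46 bp
  76–177 → 102 bp
Sorted largest to smallest: 102, 46, 29 bp.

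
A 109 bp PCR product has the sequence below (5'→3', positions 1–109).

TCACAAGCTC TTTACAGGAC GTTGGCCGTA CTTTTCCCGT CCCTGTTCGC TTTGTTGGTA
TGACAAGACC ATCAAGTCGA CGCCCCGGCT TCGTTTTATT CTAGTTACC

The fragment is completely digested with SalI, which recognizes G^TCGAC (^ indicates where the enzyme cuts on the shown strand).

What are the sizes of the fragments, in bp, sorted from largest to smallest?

The SalI site (GTCGAC) starts at position 76.
SalI cuts after the first base of each site, so after position 76.
Linear molecule, 1 cut → 2 fragments:
  1–76 → 76 bp
  77–109 → 33 bp
Sorted largest to smallest: 76, 33 bp.

76, 33 bp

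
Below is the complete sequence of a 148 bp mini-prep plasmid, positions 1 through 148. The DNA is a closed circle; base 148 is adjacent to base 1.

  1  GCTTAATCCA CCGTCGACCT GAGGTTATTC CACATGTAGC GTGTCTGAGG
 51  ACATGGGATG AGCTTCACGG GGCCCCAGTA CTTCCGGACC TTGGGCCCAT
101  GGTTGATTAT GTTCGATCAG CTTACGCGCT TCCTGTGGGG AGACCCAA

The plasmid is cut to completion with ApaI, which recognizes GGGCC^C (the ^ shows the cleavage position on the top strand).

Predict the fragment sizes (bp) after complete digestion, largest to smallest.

125, 23 bp

ApaI sites (GGGCCC) start at positions 70, 93.
ApaI cuts after base 5 of each site (before the last base), so after positions 74, 97.
Circular molecule, 2 cuts → 2 fragments:
  75–97 → 23 bp
  98–148 then 1–74 → 51 + 74 = 125 bp
Sorted largest to smallest: 125, 23 bp.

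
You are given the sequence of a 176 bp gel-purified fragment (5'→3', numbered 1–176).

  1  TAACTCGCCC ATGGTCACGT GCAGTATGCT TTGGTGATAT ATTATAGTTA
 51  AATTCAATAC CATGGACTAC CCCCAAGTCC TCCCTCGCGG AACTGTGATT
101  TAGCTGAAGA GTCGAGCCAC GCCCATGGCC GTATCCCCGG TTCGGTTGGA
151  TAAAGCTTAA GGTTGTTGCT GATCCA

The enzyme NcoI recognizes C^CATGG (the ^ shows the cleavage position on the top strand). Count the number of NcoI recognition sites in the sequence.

CCATGG occurs starting at positions 9, 60, 123.
NcoI cuts at 3 sites.

3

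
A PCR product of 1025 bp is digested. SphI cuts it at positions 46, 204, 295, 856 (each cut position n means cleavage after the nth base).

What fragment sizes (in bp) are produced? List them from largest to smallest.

561, 169, 158, 91, 46 bp

Linear molecule, 4 cuts → 5 fragments:
  46 − 0 = 46 bp
  204 − 46 = 158 bp
  295 − 204 = 91 bp
  856 − 295 = 561 bp
  1025 − 856 = 169 bp
Sorted largest to smallest: 561, 169, 158, 91, 46 bp.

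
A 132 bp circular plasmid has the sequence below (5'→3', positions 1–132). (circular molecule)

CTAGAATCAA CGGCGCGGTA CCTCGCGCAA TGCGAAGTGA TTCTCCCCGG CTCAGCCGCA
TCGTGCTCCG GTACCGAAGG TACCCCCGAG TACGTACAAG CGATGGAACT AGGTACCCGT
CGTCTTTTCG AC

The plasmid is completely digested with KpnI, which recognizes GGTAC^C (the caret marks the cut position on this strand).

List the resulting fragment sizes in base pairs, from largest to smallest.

KpnI sites (GGTACC) start at positions 17, 70, 79, 112.
KpnI cuts after base 5 of each site (before the last base), so after positions 21, 74, 83, 116.
Circular molecule, 4 cuts → 4 fragments:
  22–74 → 53 bp
  75–83 → 9 bp
  84–116 → 33 bp
  117–132 then 1–21 → 16 + 21 = 37 bp
Sorted largest to smallest: 53, 37, 33, 9 bp.

53, 37, 33, 9 bp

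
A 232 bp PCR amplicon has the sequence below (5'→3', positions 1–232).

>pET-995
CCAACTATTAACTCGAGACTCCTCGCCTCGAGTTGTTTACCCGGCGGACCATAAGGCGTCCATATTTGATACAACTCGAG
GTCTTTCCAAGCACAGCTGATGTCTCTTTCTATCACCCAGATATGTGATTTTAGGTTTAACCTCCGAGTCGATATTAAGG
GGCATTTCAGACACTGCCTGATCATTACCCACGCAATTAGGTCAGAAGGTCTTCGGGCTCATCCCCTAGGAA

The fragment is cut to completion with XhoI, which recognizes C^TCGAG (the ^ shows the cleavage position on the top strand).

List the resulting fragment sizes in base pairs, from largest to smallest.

XhoI sites (CTCGAG) start at positions 12, 27, 75.
XhoI cuts after the first base of each site, so after positions 12, 27, 75.
Linear molecule, 3 cuts → 4 fragments:
  1–12 → 12 bp
  13–27 → 15 bp
  28–75 → 48 bp
  76–232 → 157 bp
Sorted largest to smallest: 157, 48, 15, 12 bp.

157, 48, 15, 12 bp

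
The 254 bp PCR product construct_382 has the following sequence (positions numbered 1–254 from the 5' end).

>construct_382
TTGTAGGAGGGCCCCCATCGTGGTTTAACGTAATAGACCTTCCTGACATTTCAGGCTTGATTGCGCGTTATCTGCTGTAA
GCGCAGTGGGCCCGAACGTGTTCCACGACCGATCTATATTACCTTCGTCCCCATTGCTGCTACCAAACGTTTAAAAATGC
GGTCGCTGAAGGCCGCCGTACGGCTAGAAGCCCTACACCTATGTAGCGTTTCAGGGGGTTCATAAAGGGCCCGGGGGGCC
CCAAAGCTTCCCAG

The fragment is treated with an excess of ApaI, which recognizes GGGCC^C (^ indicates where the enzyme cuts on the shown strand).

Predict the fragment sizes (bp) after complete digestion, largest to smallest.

ApaI sites (GGGCCC) start at positions 9, 88, 227, 236.
ApaI cuts after base 5 of each site (before the last base), so after positions 13, 92, 231, 240.
Linear molecule, 4 cuts → 5 fragments:
  1–13 → 13 bp
  14–92 → 79 bp
  93–231 → 139 bp
  232–240 → 9 bp
  241–254 → 14 bp
Sorted largest to smallest: 139, 79, 14, 13, 9 bp.

139, 79, 14, 13, 9 bp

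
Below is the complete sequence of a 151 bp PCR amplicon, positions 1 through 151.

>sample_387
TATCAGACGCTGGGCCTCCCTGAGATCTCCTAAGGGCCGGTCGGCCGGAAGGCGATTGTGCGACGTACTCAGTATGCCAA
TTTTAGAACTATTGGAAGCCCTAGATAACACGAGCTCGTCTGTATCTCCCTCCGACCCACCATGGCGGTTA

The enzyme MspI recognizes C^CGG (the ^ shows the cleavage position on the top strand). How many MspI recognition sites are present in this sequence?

CCGG occurs starting at positions 37, 45.
MspI cuts at 2 sites.

2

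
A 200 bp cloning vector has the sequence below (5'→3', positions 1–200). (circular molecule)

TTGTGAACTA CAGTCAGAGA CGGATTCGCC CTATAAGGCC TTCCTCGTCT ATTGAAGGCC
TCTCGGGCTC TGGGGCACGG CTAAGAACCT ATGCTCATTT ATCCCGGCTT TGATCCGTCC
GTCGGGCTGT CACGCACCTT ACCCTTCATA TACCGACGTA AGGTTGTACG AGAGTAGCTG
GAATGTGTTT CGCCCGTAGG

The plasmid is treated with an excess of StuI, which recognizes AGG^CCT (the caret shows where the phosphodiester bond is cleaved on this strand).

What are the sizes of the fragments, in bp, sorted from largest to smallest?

StuI sites (AGGCCT) start at positions 36, 56.
StuI cuts after base 3 of each site, so after positions 38, 58.
Circular molecule, 2 cuts → 2 fragments:
  39–58 → 20 bp
  59–200 then 1–38 → 142 + 38 = 180 bp
Sorted largest to smallest: 180, 20 bp.

180, 20 bp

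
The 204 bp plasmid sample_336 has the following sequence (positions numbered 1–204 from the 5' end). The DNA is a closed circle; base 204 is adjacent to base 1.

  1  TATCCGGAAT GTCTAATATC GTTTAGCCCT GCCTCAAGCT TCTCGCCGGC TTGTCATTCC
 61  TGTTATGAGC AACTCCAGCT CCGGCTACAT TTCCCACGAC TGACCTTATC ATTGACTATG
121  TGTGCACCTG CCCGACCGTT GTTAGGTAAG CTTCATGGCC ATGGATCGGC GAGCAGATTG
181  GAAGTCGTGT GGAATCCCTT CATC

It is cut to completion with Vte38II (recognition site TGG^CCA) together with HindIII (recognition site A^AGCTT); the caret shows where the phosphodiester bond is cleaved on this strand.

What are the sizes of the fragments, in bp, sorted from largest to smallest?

The Vte38II site (TGGCCA) starts at position 156.
Vte38II cuts after base 3 of each site, so after position 158.
HindIII sites (AAGCTT) start at positions 36, 148.
HindIII cuts after the first base of each site, so after positions 36, 148.
Combined cut positions: 36, 148, 158.
Circular molecule, 3 cuts → 3 fragments:
  37–148 → 112 bp
  149–158 → 10 bp
  159–204 then 1–36 → 46 + 36 = 82 bp
Sorted largest to smallest: 112, 82, 10 bp.

112, 82, 10 bp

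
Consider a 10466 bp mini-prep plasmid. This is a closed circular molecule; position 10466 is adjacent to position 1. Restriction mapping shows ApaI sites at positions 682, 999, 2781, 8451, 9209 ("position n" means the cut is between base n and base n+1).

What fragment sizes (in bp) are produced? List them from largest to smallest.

Circular molecule, 5 cuts → 5 fragments:
  999 − 682 = 317 bp
  2781 − 999 = 1782 bp
  8451 − 2781 = 5670 bp
  9209 − 8451 = 758 bp
  wrap: 10466 − 9209 + 682 = 1939 bp
Sorted largest to smallest: 5670, 1939, 1782, 758, 317 bp.

5670, 1939, 1782, 758, 317 bp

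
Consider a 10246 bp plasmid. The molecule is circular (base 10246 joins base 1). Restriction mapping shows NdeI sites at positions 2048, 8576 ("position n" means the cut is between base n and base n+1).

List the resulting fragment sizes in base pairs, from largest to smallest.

Circular molecule, 2 cuts → 2 fragments:
  8576 − 2048 = 6528 bp
  wrap: 10246 − 8576 + 2048 = 3718 bp
Sorted largest to smallest: 6528, 3718 bp.

6528, 3718 bp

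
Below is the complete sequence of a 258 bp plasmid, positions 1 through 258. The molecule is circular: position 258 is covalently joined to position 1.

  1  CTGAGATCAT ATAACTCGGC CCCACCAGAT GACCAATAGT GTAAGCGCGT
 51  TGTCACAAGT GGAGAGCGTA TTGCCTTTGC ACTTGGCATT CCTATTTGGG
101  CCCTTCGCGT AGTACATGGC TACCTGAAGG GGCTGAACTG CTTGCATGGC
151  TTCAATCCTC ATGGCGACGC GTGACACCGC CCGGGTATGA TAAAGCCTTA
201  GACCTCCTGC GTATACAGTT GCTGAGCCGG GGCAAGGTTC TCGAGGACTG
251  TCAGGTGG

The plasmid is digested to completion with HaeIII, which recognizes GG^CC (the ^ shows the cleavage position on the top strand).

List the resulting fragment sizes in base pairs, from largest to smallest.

HaeIII sites (GGCC) start at positions 18, 99.
HaeIII cuts after base 2 of each site, so after positions 19, 100.
Circular molecule, 2 cuts → 2 fragments:
  20–100 → 81 bp
  101–258 then 1–19 → 158 + 19 = 177 bp
Sorted largest to smallest: 177, 81 bp.

177, 81 bp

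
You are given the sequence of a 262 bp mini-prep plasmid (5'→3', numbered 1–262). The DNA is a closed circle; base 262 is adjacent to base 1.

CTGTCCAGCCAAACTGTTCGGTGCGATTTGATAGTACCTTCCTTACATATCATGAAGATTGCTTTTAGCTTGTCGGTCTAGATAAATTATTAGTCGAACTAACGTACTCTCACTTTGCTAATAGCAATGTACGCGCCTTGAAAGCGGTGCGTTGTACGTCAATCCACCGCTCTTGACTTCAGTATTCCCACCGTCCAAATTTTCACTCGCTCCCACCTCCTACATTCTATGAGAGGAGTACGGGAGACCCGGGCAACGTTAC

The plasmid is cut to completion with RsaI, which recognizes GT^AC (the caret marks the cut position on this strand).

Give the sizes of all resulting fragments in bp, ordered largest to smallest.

84, 70, 58, 25, 25 bp

RsaI sites (GTAC) start at positions 34, 104, 129, 154, 238.
RsaI cuts after base 2 of each site, so after positions 35, 105, 130, 155, 239.
Circular molecule, 5 cuts → 5 fragments:
  36–105 → 70 bp
  106–130 → 25 bp
  131–155 → 25 bp
  156–239 → 84 bp
  240–262 then 1–35 → 23 + 35 = 58 bp
Sorted largest to smallest: 84, 70, 58, 25, 25 bp.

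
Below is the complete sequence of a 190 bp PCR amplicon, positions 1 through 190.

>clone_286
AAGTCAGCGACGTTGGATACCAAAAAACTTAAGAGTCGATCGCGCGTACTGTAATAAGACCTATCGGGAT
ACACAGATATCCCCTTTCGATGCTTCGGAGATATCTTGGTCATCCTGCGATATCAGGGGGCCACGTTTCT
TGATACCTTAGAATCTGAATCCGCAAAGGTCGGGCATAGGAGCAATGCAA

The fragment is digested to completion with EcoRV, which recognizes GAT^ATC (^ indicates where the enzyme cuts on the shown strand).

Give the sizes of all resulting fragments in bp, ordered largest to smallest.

78, 69, 24, 19 bp

EcoRV sites (GATATC) start at positions 76, 100, 119.
EcoRV cuts after base 3 of each site, so after positions 78, 102, 121.
Linear molecule, 3 cuts → 4 fragments:
  1–78 → 78 bp
  79–102 → 24 bp
  103–121 → 19 bp
  122–190 → 69 bp
Sorted largest to smallest: 78, 69, 24, 19 bp.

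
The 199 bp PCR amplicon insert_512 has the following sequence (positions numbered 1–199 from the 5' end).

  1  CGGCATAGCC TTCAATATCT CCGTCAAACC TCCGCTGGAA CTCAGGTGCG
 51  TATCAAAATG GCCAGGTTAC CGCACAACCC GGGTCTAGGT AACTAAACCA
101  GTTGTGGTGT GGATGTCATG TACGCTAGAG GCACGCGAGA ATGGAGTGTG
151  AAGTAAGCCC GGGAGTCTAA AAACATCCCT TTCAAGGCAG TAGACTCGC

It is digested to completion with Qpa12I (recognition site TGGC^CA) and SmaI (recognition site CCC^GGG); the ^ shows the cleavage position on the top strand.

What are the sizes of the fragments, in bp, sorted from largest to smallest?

The Qpa12I site (TGGCCA) starts at position 59.
Qpa12I cuts after base 4 of each site, so after position 62.
SmaI sites (CCCGGG) start at positions 78, 158.
SmaI cuts after base 3 of each site, so after positions 80, 160.
Combined cut positions: 62, 80, 160.
Linear molecule, 3 cuts → 4 fragments:
  1–62 → 62 bp
  63–80 → 18 bp
  81–160 → 80 bp
  161–199 → 39 bp
Sorted largest to smallest: 80, 62, 39, 18 bp.

80, 62, 39, 18 bp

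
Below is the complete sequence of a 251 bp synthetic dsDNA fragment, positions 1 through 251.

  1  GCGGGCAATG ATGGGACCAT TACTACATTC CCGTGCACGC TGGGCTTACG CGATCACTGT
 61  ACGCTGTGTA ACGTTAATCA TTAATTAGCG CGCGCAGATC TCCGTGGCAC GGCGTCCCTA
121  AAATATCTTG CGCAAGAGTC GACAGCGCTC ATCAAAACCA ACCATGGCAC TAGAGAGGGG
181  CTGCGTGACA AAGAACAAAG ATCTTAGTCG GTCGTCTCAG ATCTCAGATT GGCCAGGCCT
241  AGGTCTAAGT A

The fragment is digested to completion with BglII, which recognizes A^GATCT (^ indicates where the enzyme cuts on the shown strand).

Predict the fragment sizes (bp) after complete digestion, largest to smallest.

BglII sites (AGATCT) start at positions 96, 199, 219.
BglII cuts after the first base of each site, so after positions 96, 199, 219.
Linear molecule, 3 cuts → 4 fragments:
  1–96 → 96 bp
  97–199 → 103 bp
  200–219 → 20 bp
  220–251 → 32 bp
Sorted largest to smallest: 103, 96, 32, 20 bp.

103, 96, 32, 20 bp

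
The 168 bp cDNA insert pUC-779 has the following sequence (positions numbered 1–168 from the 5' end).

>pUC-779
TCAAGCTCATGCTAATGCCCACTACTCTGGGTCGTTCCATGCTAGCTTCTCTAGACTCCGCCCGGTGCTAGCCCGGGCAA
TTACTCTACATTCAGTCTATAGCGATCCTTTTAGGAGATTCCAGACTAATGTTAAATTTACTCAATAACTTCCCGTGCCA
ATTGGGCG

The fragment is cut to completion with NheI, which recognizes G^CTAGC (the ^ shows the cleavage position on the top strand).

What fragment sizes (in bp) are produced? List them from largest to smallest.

101, 41, 26 bp

NheI sites (GCTAGC) start at positions 41, 67.
NheI cuts after the first base of each site, so after positions 41, 67.
Linear molecule, 2 cuts → 3 fragments:
  1–41 → 41 bp
  42–67 → 26 bp
  68–168 → 101 bp
Sorted largest to smallest: 101, 41, 26 bp.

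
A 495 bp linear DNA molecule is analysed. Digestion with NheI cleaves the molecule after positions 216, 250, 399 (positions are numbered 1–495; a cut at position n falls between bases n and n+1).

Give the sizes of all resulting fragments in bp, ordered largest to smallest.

Linear molecule, 3 cuts → 4 fragments:
  216 − 0 = 216 bp
  250 − 216 = 34 bp
  399 − 250 = 149 bp
  495 − 399 = 96 bp
Sorted largest to smallest: 216, 149, 96, 34 bp.

216, 149, 96, 34 bp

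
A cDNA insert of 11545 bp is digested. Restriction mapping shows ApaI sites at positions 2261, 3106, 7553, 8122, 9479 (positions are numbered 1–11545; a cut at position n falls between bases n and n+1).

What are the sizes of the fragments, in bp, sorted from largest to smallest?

Linear molecule, 5 cuts → 6 fragments:
  2261 − 0 = 2261 bp
  3106 − 2261 = 845 bp
  7553 − 3106 = 4447 bp
  8122 − 7553 = 569 bp
  9479 − 8122 = 1357 bp
  11545 − 9479 = 2066 bp
Sorted largest to smallest: 4447, 2261, 2066, 1357, 845, 569 bp.

4447, 2261, 2066, 1357, 845, 569 bp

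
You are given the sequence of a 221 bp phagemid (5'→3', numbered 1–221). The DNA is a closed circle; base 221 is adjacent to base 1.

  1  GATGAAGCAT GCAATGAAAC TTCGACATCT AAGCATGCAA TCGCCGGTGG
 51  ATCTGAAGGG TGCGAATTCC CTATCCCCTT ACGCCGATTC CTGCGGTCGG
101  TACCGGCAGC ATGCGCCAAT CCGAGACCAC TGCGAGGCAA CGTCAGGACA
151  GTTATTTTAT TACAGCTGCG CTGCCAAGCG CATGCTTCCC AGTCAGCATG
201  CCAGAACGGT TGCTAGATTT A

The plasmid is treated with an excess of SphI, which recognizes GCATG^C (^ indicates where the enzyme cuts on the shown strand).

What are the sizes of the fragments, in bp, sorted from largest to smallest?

SphI sites (GCATGC) start at positions 7, 33, 109, 180, 196.
SphI cuts after base 5 of each site (before the last base), so after positions 11, 37, 113, 184, 200.
Circular molecule, 5 cuts → 5 fragments:
  12–37 → 26 bp
  38–113 → 76 bp
  114–184 → 71 bp
  185–200 → 16 bp
  201–221 then 1–11 → 21 + 11 = 32 bp
Sorted largest to smallest: 76, 71, 32, 26, 16 bp.

76, 71, 32, 26, 16 bp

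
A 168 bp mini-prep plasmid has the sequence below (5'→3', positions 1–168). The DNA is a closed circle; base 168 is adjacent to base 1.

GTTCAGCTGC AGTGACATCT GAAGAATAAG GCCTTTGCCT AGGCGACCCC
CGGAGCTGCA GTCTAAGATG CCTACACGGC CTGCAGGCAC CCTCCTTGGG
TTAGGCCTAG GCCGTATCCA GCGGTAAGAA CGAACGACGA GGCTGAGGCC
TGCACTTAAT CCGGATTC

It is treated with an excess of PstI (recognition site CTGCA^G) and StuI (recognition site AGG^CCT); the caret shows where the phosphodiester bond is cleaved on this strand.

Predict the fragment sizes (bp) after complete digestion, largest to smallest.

43, 31, 29, 25, 20, 20 bp

PstI sites (CTGCAG) start at positions 7, 56, 81.
PstI cuts after base 5 of each site (before the last base), so after positions 11, 60, 85.
StuI sites (AGGCCT) start at positions 29, 103, 146.
StuI cuts after base 3 of each site, so after positions 31, 105, 148.
Combined cut positions: 11, 31, 60, 85, 105, 148.
Circular molecule, 6 cuts → 6 fragments:
  12–31 → 20 bp
  32–60 → 29 bp
  61–85 → 25 bp
  86–105 → 20 bp
  106–148 → 43 bp
  149–168 then 1–11 → 20 + 11 = 31 bp
Sorted largest to smallest: 43, 31, 29, 25, 20, 20 bp.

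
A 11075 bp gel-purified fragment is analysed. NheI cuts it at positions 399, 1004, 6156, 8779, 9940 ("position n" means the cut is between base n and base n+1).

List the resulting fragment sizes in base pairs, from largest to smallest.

5152, 2623, 1161, 1135, 605, 399 bp

Linear molecule, 5 cuts → 6 fragments:
  399 − 0 = 399 bp
  1004 − 399 = 605 bp
  6156 − 1004 = 5152 bp
  8779 − 6156 = 2623 bp
  9940 − 8779 = 1161 bp
  11075 − 9940 = 1135 bp
Sorted largest to smallest: 5152, 2623, 1161, 1135, 605, 399 bp.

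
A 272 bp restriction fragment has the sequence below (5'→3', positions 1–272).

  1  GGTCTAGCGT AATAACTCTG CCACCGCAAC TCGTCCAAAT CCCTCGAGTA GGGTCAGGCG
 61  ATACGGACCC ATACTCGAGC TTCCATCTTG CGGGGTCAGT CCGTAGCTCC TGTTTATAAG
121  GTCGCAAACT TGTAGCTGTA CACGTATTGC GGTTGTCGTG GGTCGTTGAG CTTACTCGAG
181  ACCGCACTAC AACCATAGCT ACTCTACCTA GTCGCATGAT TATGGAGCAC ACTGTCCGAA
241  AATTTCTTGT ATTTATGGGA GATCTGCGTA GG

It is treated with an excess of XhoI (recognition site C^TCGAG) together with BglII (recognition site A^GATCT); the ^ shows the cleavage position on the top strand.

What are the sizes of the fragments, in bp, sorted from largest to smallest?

101, 85, 43, 31, 12 bp

XhoI sites (CTCGAG) start at positions 43, 74, 175.
XhoI cuts after the first base of each site, so after positions 43, 74, 175.
The BglII site (AGATCT) starts at position 260.
BglII cuts after the first base of each site, so after position 260.
Combined cut positions: 43, 74, 175, 260.
Linear molecule, 4 cuts → 5 fragments:
  1–43 → 43 bp
  44–74 → 31 bp
  75–175 → 101 bp
  176–260 → 85 bp
  261–272 → 12 bp
Sorted largest to smallest: 101, 85, 43, 31, 12 bp.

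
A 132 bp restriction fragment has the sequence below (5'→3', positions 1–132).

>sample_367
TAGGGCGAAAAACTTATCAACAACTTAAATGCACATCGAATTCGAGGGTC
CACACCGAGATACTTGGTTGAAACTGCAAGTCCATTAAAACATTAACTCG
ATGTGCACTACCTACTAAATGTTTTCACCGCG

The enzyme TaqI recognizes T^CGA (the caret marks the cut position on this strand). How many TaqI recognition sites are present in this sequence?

3

TCGA occurs starting at positions 36, 42, 98.
TaqI cuts at 3 sites.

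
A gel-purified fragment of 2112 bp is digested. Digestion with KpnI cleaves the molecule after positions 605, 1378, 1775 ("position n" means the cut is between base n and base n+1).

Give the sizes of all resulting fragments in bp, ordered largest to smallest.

773, 605, 397, 337 bp

Linear molecule, 3 cuts → 4 fragments:
  605 − 0 = 605 bp
  1378 − 605 = 773 bp
  1775 − 1378 = 397 bp
  2112 − 1775 = 337 bp
Sorted largest to smallest: 773, 605, 397, 337 bp.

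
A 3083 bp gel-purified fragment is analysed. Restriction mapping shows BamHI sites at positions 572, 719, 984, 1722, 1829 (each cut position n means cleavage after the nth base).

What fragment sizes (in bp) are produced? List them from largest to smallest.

Linear molecule, 5 cuts → 6 fragments:
  572 − 0 = 572 bp
  719 − 572 = 147 bp
  984 − 719 = 265 bp
  1722 − 984 = 738 bp
  1829 − 1722 = 107 bp
  3083 − 1829 = 1254 bp
Sorted largest to smallest: 1254, 738, 572, 265, 147, 107 bp.

1254, 738, 572, 265, 147, 107 bp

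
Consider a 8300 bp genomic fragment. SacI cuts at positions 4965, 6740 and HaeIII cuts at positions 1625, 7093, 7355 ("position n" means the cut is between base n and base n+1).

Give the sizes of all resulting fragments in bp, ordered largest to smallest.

Combined cut positions (sorted): 1625, 4965, 6740, 7093, 7355.
Linear molecule, 5 cuts → 6 fragments:
  1625 − 0 = 1625 bp
  4965 − 1625 = 3340 bp
  6740 − 4965 = 1775 bp
  7093 − 6740 = 353 bp
  7355 − 7093 = 262 bp
  8300 − 7355 = 945 bp
Sorted largest to smallest: 3340, 1775, 1625, 945, 353, 262 bp.

3340, 1775, 1625, 945, 353, 262 bp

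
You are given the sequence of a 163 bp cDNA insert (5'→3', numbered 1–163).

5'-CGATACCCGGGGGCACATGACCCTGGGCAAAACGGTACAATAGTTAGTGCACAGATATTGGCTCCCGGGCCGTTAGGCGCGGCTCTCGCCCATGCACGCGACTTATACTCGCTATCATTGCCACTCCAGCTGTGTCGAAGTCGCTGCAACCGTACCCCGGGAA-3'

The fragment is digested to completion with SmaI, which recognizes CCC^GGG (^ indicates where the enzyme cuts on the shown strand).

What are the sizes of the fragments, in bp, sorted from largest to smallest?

92, 58, 8, 5 bp

SmaI sites (CCCGGG) start at positions 6, 64, 156.
SmaI cuts after base 3 of each site, so after positions 8, 66, 158.
Linear molecule, 3 cuts → 4 fragments:
  1–8 → 8 bp
  9–66 → 58 bp
  67–158 → 92 bp
  159–163 → 5 bp
Sorted largest to smallest: 92, 58, 8, 5 bp.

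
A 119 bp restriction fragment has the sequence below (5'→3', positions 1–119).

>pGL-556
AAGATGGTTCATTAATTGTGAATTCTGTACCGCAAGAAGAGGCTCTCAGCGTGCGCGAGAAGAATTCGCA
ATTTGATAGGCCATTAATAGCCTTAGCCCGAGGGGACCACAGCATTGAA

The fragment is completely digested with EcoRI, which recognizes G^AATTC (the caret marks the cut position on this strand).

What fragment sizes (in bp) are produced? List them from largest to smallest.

57, 42, 20 bp

EcoRI sites (GAATTC) start at positions 20, 62.
EcoRI cuts after the first base of each site, so after positions 20, 62.
Linear molecule, 2 cuts → 3 fragments:
  1–20 → 20 bp
  21–62 → 42 bp
  63–119 → 57 bp
Sorted largest to smallest: 57, 42, 20 bp.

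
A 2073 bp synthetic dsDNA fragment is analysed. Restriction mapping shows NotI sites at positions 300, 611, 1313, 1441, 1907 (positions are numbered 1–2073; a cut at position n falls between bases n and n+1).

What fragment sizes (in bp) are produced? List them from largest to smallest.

702, 466, 311, 300, 166, 128 bp

Linear molecule, 5 cuts → 6 fragments:
  300 − 0 = 300 bp
  611 − 300 = 311 bp
  1313 − 611 = 702 bp
  1441 − 1313 = 128 bp
  1907 − 1441 = 466 bp
  2073 − 1907 = 166 bp
Sorted largest to smallest: 702, 466, 311, 300, 166, 128 bp.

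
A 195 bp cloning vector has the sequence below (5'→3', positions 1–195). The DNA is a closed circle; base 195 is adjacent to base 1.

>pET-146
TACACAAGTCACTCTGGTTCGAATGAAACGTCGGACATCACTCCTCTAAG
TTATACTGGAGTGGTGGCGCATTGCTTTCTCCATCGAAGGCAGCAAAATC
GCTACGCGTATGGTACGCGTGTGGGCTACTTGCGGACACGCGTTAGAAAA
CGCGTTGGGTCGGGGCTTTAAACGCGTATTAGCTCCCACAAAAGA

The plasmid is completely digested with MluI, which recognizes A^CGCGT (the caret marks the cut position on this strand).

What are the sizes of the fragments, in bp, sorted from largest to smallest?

127, 23, 22, 12, 11 bp

MluI sites (ACGCGT) start at positions 104, 115, 138, 150, 172.
MluI cuts after the first base of each site, so after positions 104, 115, 138, 150, 172.
Circular molecule, 5 cuts → 5 fragments:
  105–115 → 11 bp
  116–138 → 23 bp
  139–150 → 12 bp
  151–172 → 22 bp
  173–195 then 1–104 → 23 + 104 = 127 bp
Sorted largest to smallest: 127, 23, 22, 12, 11 bp.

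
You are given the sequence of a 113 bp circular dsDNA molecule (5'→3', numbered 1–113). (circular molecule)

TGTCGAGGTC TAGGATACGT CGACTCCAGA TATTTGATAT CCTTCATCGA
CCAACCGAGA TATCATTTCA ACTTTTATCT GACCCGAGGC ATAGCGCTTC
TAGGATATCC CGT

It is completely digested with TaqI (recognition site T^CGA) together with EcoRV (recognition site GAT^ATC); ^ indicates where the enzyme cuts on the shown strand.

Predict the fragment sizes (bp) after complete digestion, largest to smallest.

TaqI sites (TCGA) start at positions 3, 20, 47.
TaqI cuts after the first base of each site, so after positions 3, 20, 47.
EcoRV sites (GATATC) start at positions 36, 59, 104.
EcoRV cuts after base 3 of each site, so after positions 38, 61, 106.
Combined cut positions: 3, 20, 38, 47, 61, 106.
Circular molecule, 6 cuts → 6 fragments:
  4–20 → 17 bp
  21–38 → 18 bp
  39–47 → 9 bp
  48–61 → 14 bp
  62–106 → 45 bp
  107–113 then 1–3 → 7 + 3 = 10 bp
Sorted largest to smallest: 45, 18, 17, 14, 10, 9 bp.

45, 18, 17, 14, 10, 9 bp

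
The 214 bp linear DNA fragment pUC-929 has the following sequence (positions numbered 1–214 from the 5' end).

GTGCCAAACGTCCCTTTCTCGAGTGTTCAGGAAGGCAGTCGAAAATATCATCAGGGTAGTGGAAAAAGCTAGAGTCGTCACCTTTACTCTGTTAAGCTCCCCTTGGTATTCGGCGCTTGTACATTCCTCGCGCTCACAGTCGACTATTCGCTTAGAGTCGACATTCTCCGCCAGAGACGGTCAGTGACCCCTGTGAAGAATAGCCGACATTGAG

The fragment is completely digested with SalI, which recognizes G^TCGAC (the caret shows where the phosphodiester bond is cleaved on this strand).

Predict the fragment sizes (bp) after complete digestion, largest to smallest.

139, 57, 18 bp

SalI sites (GTCGAC) start at positions 139, 157.
SalI cuts after the first base of each site, so after positions 139, 157.
Linear molecule, 2 cuts → 3 fragments:
  1–139 → 139 bp
  140–157 → 18 bp
  158–214 → 57 bp
Sorted largest to smallest: 139, 57, 18 bp.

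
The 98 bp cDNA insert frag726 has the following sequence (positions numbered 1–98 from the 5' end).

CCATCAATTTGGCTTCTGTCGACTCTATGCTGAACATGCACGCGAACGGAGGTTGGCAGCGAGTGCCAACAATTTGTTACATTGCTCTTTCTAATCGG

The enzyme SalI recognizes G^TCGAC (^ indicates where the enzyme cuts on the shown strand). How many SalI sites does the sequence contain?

1

GTCGAC occurs starting at position 18.
SalI cuts at 1 site.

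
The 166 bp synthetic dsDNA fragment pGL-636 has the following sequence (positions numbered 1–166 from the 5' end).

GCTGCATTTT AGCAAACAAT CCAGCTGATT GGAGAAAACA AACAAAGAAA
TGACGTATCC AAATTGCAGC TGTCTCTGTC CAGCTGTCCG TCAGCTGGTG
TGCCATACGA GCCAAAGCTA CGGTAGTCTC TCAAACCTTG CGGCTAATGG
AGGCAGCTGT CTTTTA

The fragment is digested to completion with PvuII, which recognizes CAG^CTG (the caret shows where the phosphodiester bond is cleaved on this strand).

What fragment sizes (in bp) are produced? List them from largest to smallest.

PvuII sites (CAGCTG) start at positions 22, 67, 81, 92, 154.
PvuII cuts after base 3 of each site, so after positions 24, 69, 83, 94, 156.
Linear molecule, 5 cuts → 6 fragments:
  1–24 → 24 bp
  25–69 → 45 bp
  70–83 → 14 bp
  84–94 → 11 bp
  95–156 → 62 bp
  157–166 → 10 bp
Sorted largest to smallest: 62, 45, 24, 14, 11, 10 bp.

62, 45, 24, 14, 11, 10 bp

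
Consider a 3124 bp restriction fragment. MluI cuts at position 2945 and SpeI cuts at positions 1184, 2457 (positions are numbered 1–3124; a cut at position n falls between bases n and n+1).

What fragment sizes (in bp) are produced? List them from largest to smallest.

Combined cut positions (sorted): 1184, 2457, 2945.
Linear molecule, 3 cuts → 4 fragments:
  1184 − 0 = 1184 bp
  2457 − 1184 = 1273 bp
  2945 − 2457 = 488 bp
  3124 − 2945 = 179 bp
Sorted largest to smallest: 1273, 1184, 488, 179 bp.

1273, 1184, 488, 179 bp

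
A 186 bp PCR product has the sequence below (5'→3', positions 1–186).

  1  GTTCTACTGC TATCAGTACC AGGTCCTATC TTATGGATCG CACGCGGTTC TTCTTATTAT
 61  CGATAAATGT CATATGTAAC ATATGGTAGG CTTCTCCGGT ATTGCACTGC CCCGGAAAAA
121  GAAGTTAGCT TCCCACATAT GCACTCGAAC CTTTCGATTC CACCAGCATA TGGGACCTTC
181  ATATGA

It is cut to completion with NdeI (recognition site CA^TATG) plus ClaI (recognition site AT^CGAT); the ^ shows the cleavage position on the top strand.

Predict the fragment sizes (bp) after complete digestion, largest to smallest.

60, 56, 31, 13, 12, 9, 5 bp

NdeI sites (CATATG) start at positions 71, 80, 136, 167, 180.
NdeI cuts after base 2 of each site, so after positions 72, 81, 137, 168, 181.
The ClaI site (ATCGAT) starts at position 59.
ClaI cuts after base 2 of each site, so after position 60.
Combined cut positions: 60, 72, 81, 137, 168, 181.
Linear molecule, 6 cuts → 7 fragments:
  1–60 → 60 bp
  61–72 → 12 bp
  73–81 → 9 bp
  82–137 → 56 bp
  138–168 → 31 bp
  169–181 → 13 bp
  182–186 → 5 bp
Sorted largest to smallest: 60, 56, 31, 13, 12, 9, 5 bp.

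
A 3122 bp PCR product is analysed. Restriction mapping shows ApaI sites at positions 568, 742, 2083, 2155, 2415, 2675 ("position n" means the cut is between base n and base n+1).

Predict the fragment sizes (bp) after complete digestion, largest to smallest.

1341, 568, 447, 260, 260, 174, 72 bp

Linear molecule, 6 cuts → 7 fragments:
  568 − 0 = 568 bp
  742 − 568 = 174 bp
  2083 − 742 = 1341 bp
  2155 − 2083 = 72 bp
  2415 − 2155 = 260 bp
  2675 − 2415 = 260 bp
  3122 − 2675 = 447 bp
Sorted largest to smallest: 1341, 568, 447, 260, 260, 174, 72 bp.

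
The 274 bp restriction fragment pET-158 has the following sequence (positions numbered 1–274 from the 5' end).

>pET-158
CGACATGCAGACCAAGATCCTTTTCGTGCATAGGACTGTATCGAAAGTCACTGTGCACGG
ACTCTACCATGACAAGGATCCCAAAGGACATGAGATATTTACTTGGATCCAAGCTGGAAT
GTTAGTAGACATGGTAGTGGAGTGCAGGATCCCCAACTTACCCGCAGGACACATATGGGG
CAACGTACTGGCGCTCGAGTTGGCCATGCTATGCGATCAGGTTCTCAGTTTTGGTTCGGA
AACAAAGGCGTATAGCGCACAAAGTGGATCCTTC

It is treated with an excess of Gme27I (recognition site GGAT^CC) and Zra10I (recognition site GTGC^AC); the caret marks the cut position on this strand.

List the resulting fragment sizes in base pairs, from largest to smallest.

Gme27I sites (GGATCC) start at positions 76, 105, 147, 266.
Gme27I cuts after base 4 of each site, so after positions 79, 108, 150, 269.
The Zra10I site (GTGCAC) starts at position 53.
Zra10I cuts after base 4 of each site, so after position 56.
Combined cut positions: 56, 79, 108, 150, 269.
Linear molecule, 5 cuts → 6 fragments:
  1–56 → 56 bp
  57–79 → 23 bp
  80–108 → 29 bp
  109–150 → 42 bp
  151–269 → 119 bp
  270–274 → 5 bp
Sorted largest to smallest: 119, 56, 42, 29, 23, 5 bp.

119, 56, 42, 29, 23, 5 bp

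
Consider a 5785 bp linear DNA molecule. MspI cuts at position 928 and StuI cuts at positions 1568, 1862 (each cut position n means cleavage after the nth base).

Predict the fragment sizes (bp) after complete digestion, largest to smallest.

Combined cut positions (sorted): 928, 1568, 1862.
Linear molecule, 3 cuts → 4 fragments:
  928 − 0 = 928 bp
  1568 − 928 = 640 bp
  1862 − 1568 = 294 bp
  5785 − 1862 = 3923 bp
Sorted largest to smallest: 3923, 928, 640, 294 bp.

3923, 928, 640, 294 bp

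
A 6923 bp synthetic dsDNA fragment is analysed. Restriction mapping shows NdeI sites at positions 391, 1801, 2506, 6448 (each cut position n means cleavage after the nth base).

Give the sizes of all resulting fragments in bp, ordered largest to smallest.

Linear molecule, 4 cuts → 5 fragments:
  391 − 0 = 391 bp
  1801 − 391 = 1410 bp
  2506 − 1801 = 705 bp
  6448 − 2506 = 3942 bp
  6923 − 6448 = 475 bp
Sorted largest to smallest: 3942, 1410, 705, 475, 391 bp.

3942, 1410, 705, 475, 391 bp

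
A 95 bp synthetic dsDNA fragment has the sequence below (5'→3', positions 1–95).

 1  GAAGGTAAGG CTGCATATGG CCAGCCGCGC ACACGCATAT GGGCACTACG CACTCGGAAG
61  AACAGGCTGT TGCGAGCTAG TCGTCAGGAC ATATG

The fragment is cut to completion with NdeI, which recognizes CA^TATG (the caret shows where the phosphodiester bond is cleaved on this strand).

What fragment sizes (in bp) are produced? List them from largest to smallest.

54, 22, 15, 4 bp

NdeI sites (CATATG) start at positions 14, 36, 90.
NdeI cuts after base 2 of each site, so after positions 15, 37, 91.
Linear molecule, 3 cuts → 4 fragments:
  1–15 → 15 bp
  16–37 → 22 bp
  38–91 → 54 bp
  92–95 → 4 bp
Sorted largest to smallest: 54, 22, 15, 4 bp.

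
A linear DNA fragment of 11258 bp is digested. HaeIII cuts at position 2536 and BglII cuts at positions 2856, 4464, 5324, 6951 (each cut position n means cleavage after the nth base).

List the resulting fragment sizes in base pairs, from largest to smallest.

4307, 2536, 1627, 1608, 860, 320 bp

Combined cut positions (sorted): 2536, 2856, 4464, 5324, 6951.
Linear molecule, 5 cuts → 6 fragments:
  2536 − 0 = 2536 bp
  2856 − 2536 = 320 bp
  4464 − 2856 = 1608 bp
  5324 − 4464 = 860 bp
  6951 − 5324 = 1627 bp
  11258 − 6951 = 4307 bp
Sorted largest to smallest: 4307, 2536, 1627, 1608, 860, 320 bp.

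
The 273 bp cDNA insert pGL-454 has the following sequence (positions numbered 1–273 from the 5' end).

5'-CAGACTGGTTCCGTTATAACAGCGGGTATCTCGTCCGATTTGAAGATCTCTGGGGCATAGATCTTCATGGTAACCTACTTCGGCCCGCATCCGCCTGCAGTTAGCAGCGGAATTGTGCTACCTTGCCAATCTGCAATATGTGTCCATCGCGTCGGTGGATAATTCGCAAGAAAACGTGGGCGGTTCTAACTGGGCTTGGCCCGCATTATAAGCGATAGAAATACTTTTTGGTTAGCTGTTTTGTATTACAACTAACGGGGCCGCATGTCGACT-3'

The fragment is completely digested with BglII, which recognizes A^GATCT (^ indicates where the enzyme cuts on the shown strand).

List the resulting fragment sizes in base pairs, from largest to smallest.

BglII sites (AGATCT) start at positions 44, 59.
BglII cuts after the first base of each site, so after positions 44, 59.
Linear molecule, 2 cuts → 3 fragments:
  1–44 → 44 bp
  45–59 → 15 bp
  60–273 → 214 bp
Sorted largest to smallest: 214, 44, 15 bp.

214, 44, 15 bp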